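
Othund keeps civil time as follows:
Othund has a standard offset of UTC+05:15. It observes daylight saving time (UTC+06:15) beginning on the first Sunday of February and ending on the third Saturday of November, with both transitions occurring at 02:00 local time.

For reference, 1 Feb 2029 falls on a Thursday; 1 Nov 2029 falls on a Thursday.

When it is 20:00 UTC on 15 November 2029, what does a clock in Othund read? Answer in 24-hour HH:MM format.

02:15

1 February 2029 is a Thursday, so the first Sunday is February 4.
1 November 2029 is a Thursday, so the first Saturday is November 3 and the third is November 17.
At the standard offset (UTC+05:15), 20:00 UTC + 5h15m = 01:15 Othund standard time (rolling into the next day, 16 November 2029).
The standard-time date in Othund, 16 November 2029, falls between 4 February and 17 November, so daylight saving is in effect and Othund is at UTC+06:15.
20:00 UTC + 6h15m = 02:15 local (rolling into the next day, 16 November 2029).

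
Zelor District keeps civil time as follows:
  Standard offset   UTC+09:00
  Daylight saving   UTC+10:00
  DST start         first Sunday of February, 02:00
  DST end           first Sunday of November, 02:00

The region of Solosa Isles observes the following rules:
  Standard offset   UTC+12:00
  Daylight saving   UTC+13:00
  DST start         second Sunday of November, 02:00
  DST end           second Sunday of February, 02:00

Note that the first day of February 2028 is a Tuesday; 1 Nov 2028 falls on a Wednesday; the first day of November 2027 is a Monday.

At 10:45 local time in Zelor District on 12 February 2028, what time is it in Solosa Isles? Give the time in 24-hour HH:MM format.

1 February 2028 is a Tuesday, so the first Sunday is February 6.
1 November 2028 is a Wednesday, so the first Sunday is November 5.
12 February 2028 lies within the daylight-saving period (6 February – 5 November), so Zelor District is on daylight time, UTC+10:00.
10:45 Zelor District − 10h = 00:45 UTC.
1 November 2027 is a Monday, so the first Sunday is November 7 and the second is November 14.
1 February 2028 is a Tuesday, so the first Sunday is February 6 and the second is February 13.
At the standard offset (UTC+12:00), 00:45 UTC + 12h = 12:45 Solosa Isles standard time.
Daylight saving runs 14 November 2027 – 13 February 2028; the standard-time date in Solosa Isles, 12 February 2028, is inside that window, so Solosa Isles is at UTC+13:00.
00:45 UTC + 13h = 13:45 Solosa Isles.

13:45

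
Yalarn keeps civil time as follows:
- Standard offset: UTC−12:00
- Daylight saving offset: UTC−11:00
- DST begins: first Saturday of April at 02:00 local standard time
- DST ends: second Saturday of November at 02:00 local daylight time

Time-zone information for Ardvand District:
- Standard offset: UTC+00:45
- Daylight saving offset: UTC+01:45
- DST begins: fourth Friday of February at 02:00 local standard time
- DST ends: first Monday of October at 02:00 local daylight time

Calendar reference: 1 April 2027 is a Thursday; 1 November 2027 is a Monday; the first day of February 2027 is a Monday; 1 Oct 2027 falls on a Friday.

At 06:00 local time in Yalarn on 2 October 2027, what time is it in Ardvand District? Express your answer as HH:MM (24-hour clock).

18:45

1 April 2027 is a Thursday, so the first Saturday is April 3.
1 November 2027 is a Monday, so the first Saturday is November 6 and the second is November 13.
Daylight saving runs 3 April – 13 November; 2 October 2027 is inside that window, so Yalarn is at UTC−11:00.
06:00 Yalarn + 11h = 17:00 UTC.
1 February 2027 is a Monday, so the first Friday is February 5 and the fourth is February 26.
1 October 2027 is a Friday, so the first Monday is October 4.
At the standard offset (UTC+00:45), 17:00 UTC + 0h45m = 17:45 Ardvand District standard time.
The standard-time date in Ardvand District, 2 October 2027, lies within the daylight-saving period (26 February – 4 October), so Ardvand District is on daylight time, UTC+01:45.
17:00 UTC + 1h45m = 18:45 Ardvand District.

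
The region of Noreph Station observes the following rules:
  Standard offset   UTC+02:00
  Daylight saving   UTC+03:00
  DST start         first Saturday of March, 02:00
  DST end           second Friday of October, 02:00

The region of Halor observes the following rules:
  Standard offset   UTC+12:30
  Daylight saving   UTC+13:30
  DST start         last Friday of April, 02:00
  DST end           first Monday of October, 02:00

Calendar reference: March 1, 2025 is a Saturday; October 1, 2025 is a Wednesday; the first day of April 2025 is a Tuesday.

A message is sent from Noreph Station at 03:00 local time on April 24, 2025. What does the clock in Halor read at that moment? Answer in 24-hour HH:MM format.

1 March 2025 is a Saturday, so the first Saturday is March 1.
1 October 2025 is a Wednesday, so the first Friday is October 3 and the second is October 10.
Daylight saving runs 1 March – 10 October; April 24, 2025 is inside that window, so Noreph Station is at UTC+03:00.
03:00 Noreph Station − 3h = 00:00 UTC.
1 April 2025 is a Tuesday, so Fridays fall on 4, 11, 18, 25; the last is April 25.
1 October 2025 is a Wednesday, so the first Monday is October 6.
At the standard offset (UTC+12:30), 00:00 UTC + 12h30m = 12:30 Halor standard time.
The standard-time date in Halor, April 24, 2025, is outside the daylight-saving period (25 April – 6 October), so Halor is on standard time, UTC+12:30.
00:00 UTC + 12h30m = 12:30 Halor.

12:30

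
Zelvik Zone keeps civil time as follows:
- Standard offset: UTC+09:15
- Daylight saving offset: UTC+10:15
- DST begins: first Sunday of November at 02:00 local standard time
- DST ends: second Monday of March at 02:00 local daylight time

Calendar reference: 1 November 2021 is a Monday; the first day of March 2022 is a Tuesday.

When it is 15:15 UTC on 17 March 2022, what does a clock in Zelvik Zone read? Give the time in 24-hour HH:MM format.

1 November 2021 is a Monday, so the first Sunday is November 7.
1 March 2022 is a Tuesday, so the first Monday is March 7 and the second is March 14.
At the standard offset (UTC+09:15), 15:15 UTC + 9h15m = 00:30 Zelvik Zone standard time (rolling into the next day, 18 March 2022).
The standard-time date in Zelvik Zone, 18 March 2022, is outside the daylight-saving period (7 November 2021 – 14 March 2022), so Zelvik Zone is on standard time, UTC+09:15.
15:15 UTC + 9h15m = 00:30 local (rolling into the next day, 18 March 2022).

00:30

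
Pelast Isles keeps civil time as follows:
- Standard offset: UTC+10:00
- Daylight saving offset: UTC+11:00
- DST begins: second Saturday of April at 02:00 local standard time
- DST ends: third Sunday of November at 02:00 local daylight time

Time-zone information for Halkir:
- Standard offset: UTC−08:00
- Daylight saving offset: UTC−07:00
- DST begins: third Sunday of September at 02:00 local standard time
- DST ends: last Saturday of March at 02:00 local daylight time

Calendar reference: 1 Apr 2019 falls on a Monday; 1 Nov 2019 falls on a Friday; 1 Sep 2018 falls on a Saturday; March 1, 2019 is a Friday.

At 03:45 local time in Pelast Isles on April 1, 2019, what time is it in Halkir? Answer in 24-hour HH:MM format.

1 April 2019 is a Monday, so the first Saturday is April 6 and the second is April 13.
1 November 2019 is a Friday, so the first Sunday is November 3 and the third is November 17.
April 1, 2019 does not fall between 13 April and 17 November, so daylight saving is not in effect and Pelast Isles is at UTC+10:00.
03:45 Pelast Isles − 10h = 17:45 UTC (rolling into the previous day, 31 March 2019).
1 September 2018 is a Saturday, so the first Sunday is September 2 and the third is September 16.
1 March 2019 is a Friday, so Saturdays fall on 2, 9, 16, 23, 30; the last is March 30.
At the standard offset (UTC−08:00), 17:45 UTC − 8h = 09:45 Halkir standard time.
The standard-time date in Halkir, March 31, 2019, is outside the daylight-saving period (16 September 2018 – 30 March 2019), so Halkir is on standard time, UTC−08:00.
17:45 UTC − 8h = 09:45 Halkir.

09:45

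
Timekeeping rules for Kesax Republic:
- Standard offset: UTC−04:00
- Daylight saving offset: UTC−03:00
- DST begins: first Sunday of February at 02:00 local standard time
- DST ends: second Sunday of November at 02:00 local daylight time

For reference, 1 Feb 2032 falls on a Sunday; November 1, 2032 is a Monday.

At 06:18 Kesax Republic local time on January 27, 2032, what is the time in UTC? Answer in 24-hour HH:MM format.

1 February 2032 is a Sunday, so the first Sunday is February 1.
1 November 2032 is a Monday, so the first Sunday is November 7 and the second is November 14.
January 27, 2032 does not fall between 1 February and 14 November, so daylight saving is not in effect and Kesax Republic is at UTC−04:00.
06:18 local + 4h = 10:18 UTC.

10:18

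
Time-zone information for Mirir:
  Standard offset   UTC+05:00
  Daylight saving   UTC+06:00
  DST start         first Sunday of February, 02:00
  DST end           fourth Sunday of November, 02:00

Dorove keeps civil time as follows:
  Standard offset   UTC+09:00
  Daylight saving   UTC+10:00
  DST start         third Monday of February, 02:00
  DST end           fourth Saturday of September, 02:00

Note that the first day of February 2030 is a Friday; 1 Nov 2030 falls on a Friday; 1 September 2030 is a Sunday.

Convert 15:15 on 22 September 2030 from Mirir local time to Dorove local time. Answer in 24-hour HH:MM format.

19:15

1 February 2030 is a Friday, so the first Sunday is February 3.
1 November 2030 is a Friday, so the first Sunday is November 3 and the fourth is November 24.
22 September 2030 lies within the daylight-saving period (3 February – 24 November), so Mirir is on daylight time, UTC+06:00.
15:15 Mirir − 6h = 09:15 UTC.
1 February 2030 is a Friday, so the first Monday is February 4 and the third is February 18.
1 September 2030 is a Sunday, so the first Saturday is September 7 and the fourth is September 28.
At the standard offset (UTC+09:00), 09:15 UTC + 9h = 18:15 Dorove standard time.
The standard-time date in Dorove, 22 September 2030, falls between 18 February and 28 September, so daylight saving is in effect and Dorove is at UTC+10:00.
09:15 UTC + 10h = 19:15 Dorove.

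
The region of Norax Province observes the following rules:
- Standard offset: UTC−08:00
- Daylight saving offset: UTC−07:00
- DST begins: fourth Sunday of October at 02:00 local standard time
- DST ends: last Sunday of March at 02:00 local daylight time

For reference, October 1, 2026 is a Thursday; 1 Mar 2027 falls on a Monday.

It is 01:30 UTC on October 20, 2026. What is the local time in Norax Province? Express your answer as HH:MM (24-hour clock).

17:30

1 October 2026 is a Thursday, so the first Sunday is October 4 and the fourth is October 25.
1 March 2027 is a Monday, so Sundays fall on 7, 14, 21, 28; the last is March 28.
At the standard offset (UTC−08:00), 01:30 UTC − 8h = 17:30 Norax Province standard time (rolling into the previous day, 19 October 2026).
Daylight saving runs 25 October 2026 – 28 March 2027; the standard-time date in Norax Province, October 19, 2026, is outside that window, so Norax Province is on standard time at UTC−08:00.
01:30 UTC − 8h = 17:30 local (rolling into the previous day, 19 October 2026).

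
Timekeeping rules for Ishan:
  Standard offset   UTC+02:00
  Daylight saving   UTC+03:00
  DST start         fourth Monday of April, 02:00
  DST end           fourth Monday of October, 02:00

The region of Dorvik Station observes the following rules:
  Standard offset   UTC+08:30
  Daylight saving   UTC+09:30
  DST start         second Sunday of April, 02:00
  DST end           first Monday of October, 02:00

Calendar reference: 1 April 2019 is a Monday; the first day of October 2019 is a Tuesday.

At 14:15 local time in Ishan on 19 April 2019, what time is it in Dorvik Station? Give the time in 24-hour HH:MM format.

1 April 2019 is a Monday, so the first Monday is April 1 and the fourth is April 22.
1 October 2019 is a Tuesday, so the first Monday is October 7 and the fourth is October 28.
19 April 2019 does not fall between 22 April and 28 October, so daylight saving is not in effect and Ishan is at UTC+02:00.
14:15 Ishan − 2h = 12:15 UTC.
1 April 2019 is a Monday, so the first Sunday is April 7 and the second is April 14.
1 October 2019 is a Tuesday, so the first Monday is October 7.
At the standard offset (UTC+08:30), 12:15 UTC + 8h30m = 20:45 Dorvik Station standard time.
The standard-time date in Dorvik Station, 19 April 2019, lies within the daylight-saving period (14 April – 7 October), so Dorvik Station is on daylight time, UTC+09:30.
12:15 UTC + 9h30m = 21:45 Dorvik Station.

21:45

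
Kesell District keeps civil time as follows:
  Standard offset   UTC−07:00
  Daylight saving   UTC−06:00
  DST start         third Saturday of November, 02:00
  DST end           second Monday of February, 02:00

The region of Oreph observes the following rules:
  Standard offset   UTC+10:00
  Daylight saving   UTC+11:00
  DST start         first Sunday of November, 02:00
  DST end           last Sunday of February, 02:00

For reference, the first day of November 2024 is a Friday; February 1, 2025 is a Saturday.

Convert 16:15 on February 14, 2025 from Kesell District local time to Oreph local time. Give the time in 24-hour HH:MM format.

1 November 2024 is a Friday, so the first Saturday is November 2 and the third is November 16.
1 February 2025 is a Saturday, so the first Monday is February 3 and the second is February 10.
February 14, 2025 does not fall between 16 November 2024 and 10 February 2025, so daylight saving is not in effect and Kesell District is at UTC−07:00.
16:15 Kesell District + 7h = 23:15 UTC.
1 November 2024 is a Friday, so the first Sunday is November 3.
1 February 2025 is a Saturday, so Sundays fall on 2, 9, 16, 23; the last is February 23.
At the standard offset (UTC+10:00), 23:15 UTC + 10h = 09:15 Oreph standard time (rolling into the next day, 15 February 2025).
The standard-time date in Oreph, February 15, 2025, lies within the daylight-saving period (3 November 2024 – 23 February 2025), so Oreph is on daylight time, UTC+11:00.
23:15 UTC + 11h = 10:15 Oreph (rolling into the next day, 15 February 2025).

10:15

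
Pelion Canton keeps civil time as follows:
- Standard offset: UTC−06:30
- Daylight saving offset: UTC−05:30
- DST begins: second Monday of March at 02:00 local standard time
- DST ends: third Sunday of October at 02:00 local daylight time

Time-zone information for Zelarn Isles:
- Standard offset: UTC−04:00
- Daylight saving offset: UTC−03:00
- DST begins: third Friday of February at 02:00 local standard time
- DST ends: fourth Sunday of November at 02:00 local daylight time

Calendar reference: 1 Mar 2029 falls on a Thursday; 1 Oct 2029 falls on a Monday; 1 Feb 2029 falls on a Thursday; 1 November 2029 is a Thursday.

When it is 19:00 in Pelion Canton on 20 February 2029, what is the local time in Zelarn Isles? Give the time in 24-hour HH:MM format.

22:30

1 March 2029 is a Thursday, so the first Monday is March 5 and the second is March 12.
1 October 2029 is a Monday, so the first Sunday is October 7 and the third is October 21.
20 February 2029 does not fall between 12 March and 21 October, so daylight saving is not in effect and Pelion Canton is at UTC−06:30.
19:00 Pelion Canton + 6h30m = 01:30 UTC (rolling into the next day, 21 February 2029).
1 February 2029 is a Thursday, so the first Friday is February 2 and the third is February 16.
1 November 2029 is a Thursday, so the first Sunday is November 4 and the fourth is November 25.
At the standard offset (UTC−04:00), 01:30 UTC − 4h = 21:30 Zelarn Isles standard time (rolling into the previous day, 20 February 2029).
The standard-time date in Zelarn Isles, 20 February 2029, falls between 16 February and 25 November, so daylight saving is in effect and Zelarn Isles is at UTC−03:00.
01:30 UTC − 3h = 22:30 Zelarn Isles (rolling into the previous day, 20 February 2029).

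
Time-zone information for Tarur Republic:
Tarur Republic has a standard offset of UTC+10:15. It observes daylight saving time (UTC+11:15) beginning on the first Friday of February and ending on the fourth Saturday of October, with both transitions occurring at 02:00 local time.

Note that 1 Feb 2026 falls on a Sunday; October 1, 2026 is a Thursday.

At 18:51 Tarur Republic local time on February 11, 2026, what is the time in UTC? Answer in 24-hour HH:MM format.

07:36

1 February 2026 is a Sunday, so the first Friday is February 6.
1 October 2026 is a Thursday, so the first Saturday is October 3 and the fourth is October 24.
February 11, 2026 lies within the daylight-saving period (6 February – 24 October), so Tarur Republic is on daylight time, UTC+11:15.
18:51 local − 11h15m = 07:36 UTC.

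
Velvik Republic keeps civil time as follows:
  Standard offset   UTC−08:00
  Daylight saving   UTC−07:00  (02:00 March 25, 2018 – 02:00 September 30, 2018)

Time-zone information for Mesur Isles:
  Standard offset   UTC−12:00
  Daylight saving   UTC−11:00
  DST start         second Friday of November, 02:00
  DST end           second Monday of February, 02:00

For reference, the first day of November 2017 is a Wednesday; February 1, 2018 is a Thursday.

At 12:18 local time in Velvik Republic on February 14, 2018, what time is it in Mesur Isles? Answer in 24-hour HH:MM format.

08:18

February 14, 2018 is outside the daylight-saving period (25 March – 30 September), so Velvik Republic is on standard time, UTC−08:00.
12:18 Velvik Republic + 8h = 20:18 UTC.
1 November 2017 is a Wednesday, so the first Friday is November 3 and the second is November 10.
1 February 2018 is a Thursday, so the first Monday is February 5 and the second is February 12.
At the standard offset (UTC−12:00), 20:18 UTC − 12h = 08:18 Mesur Isles standard time.
Daylight saving runs 10 November 2017 – 12 February 2018; the standard-time date in Mesur Isles, February 14, 2018, is outside that window, so Mesur Isles is on standard time at UTC−12:00.
20:18 UTC − 12h = 08:18 Mesur Isles.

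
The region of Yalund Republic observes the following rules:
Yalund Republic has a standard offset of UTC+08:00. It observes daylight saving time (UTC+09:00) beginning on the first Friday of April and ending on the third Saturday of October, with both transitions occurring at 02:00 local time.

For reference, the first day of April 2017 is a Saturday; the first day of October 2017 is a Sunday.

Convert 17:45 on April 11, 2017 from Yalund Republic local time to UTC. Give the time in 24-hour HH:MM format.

1 April 2017 is a Saturday, so the first Friday is April 7.
1 October 2017 is a Sunday, so the first Saturday is October 7 and the third is October 21.
April 11, 2017 lies within the daylight-saving period (7 April – 21 October), so Yalund Republic is on daylight time, UTC+09:00.
17:45 local − 9h = 08:45 UTC.

08:45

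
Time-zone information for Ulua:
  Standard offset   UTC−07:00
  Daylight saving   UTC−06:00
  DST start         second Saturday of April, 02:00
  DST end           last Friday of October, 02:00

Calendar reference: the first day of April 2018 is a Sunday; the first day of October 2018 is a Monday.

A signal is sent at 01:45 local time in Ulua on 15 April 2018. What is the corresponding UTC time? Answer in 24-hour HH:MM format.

07:45

1 April 2018 is a Sunday, so the first Saturday is April 7 and the second is April 14.
1 October 2018 is a Monday, so Fridays fall on 5, 12, 19, 26; the last is October 26.
15 April 2018 falls between 14 April and 26 October, so daylight saving is in effect and Ulua is at UTC−06:00.
01:45 local + 6h = 07:45 UTC.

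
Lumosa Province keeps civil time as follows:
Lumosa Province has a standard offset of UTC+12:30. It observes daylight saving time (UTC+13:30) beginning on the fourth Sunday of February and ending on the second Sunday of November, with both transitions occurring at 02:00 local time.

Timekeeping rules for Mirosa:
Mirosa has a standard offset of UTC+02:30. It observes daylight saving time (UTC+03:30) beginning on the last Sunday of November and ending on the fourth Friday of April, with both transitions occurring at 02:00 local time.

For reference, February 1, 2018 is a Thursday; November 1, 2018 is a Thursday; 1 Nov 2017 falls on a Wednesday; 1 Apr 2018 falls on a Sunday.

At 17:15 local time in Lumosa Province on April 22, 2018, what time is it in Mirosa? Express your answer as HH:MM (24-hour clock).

07:15

1 February 2018 is a Thursday, so the first Sunday is February 4 and the fourth is February 25.
1 November 2018 is a Thursday, so the first Sunday is November 4 and the second is November 11.
April 22, 2018 lies within the daylight-saving period (25 February – 11 November), so Lumosa Province is on daylight time, UTC+13:30.
17:15 Lumosa Province − 13h30m = 03:45 UTC.
1 November 2017 is a Wednesday, so Sundays fall on 5, 12, 19, 26; the last is November 26.
1 April 2018 is a Sunday, so the first Friday is April 6 and the fourth is April 27.
At the standard offset (UTC+02:30), 03:45 UTC + 2h30m = 06:15 Mirosa standard time.
The standard-time date in Mirosa, April 22, 2018, falls between 26 November 2017 and 27 April 2018, so daylight saving is in effect and Mirosa is at UTC+03:30.
03:45 UTC + 3h30m = 07:15 Mirosa.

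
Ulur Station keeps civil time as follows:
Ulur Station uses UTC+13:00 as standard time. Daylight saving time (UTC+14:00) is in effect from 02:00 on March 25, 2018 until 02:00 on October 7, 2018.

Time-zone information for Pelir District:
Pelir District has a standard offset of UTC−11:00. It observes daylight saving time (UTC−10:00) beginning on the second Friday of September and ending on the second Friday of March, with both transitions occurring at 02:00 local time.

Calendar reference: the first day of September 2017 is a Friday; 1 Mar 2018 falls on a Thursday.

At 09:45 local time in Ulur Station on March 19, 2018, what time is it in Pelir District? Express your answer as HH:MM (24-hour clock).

March 19, 2018 does not fall between 25 March and 7 October, so daylight saving is not in effect and Ulur Station is at UTC+13:00.
09:45 Ulur Station − 13h = 20:45 UTC (rolling into the previous day, 18 March 2018).
1 September 2017 is a Friday, so the first Friday is September 1 and the second is September 8.
1 March 2018 is a Thursday, so the first Friday is March 2 and the second is March 9.
At the standard offset (UTC−11:00), 20:45 UTC − 11h = 09:45 Pelir District standard time.
The standard-time date in Pelir District, March 18, 2018, is outside the daylight-saving period (8 September 2017 – 9 March 2018), so Pelir District is on standard time, UTC−11:00.
20:45 UTC − 11h = 09:45 Pelir District.

09:45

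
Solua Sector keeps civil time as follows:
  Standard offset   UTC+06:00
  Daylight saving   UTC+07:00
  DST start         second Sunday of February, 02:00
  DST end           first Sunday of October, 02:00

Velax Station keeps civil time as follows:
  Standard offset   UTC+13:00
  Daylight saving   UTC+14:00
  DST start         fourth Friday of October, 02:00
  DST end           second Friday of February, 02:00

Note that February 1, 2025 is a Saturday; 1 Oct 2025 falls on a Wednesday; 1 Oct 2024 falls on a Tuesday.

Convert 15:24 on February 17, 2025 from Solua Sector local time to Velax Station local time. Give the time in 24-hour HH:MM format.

21:24

1 February 2025 is a Saturday, so the first Sunday is February 2 and the second is February 9.
1 October 2025 is a Wednesday, so the first Sunday is October 5.
February 17, 2025 falls between 9 February and 5 October, so daylight saving is in effect and Solua Sector is at UTC+07:00.
15:24 Solua Sector − 7h = 08:24 UTC.
1 October 2024 is a Tuesday, so the first Friday is October 4 and the fourth is October 25.
1 February 2025 is a Saturday, so the first Friday is February 7 and the second is February 14.
At the standard offset (UTC+13:00), 08:24 UTC + 13h = 21:24 Velax Station standard time.
Daylight saving runs 25 October 2024 – 14 February 2025; the standard-time date in Velax Station, February 17, 2025, is outside that window, so Velax Station is on standard time at UTC+13:00.
08:24 UTC + 13h = 21:24 Velax Station.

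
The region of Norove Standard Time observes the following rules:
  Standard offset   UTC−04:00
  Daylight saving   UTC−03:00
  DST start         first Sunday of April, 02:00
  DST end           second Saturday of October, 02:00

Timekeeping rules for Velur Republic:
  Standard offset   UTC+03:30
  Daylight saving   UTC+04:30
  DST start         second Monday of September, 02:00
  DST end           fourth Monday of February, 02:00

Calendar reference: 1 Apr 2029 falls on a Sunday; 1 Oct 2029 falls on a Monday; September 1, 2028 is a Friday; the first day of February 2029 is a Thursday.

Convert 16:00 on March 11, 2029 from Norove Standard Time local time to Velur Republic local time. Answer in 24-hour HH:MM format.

1 April 2029 is a Sunday, so the first Sunday is April 1.
1 October 2029 is a Monday, so the first Saturday is October 6 and the second is October 13.
Daylight saving runs 1 April – 13 October; March 11, 2029 is outside that window, so Norove Standard Time is on standard time at UTC−04:00.
16:00 Norove Standard Time + 4h = 20:00 UTC.
1 September 2028 is a Friday, so the first Monday is September 4 and the second is September 11.
1 February 2029 is a Thursday, so the first Monday is February 5 and the fourth is February 26.
At the standard offset (UTC+03:30), 20:00 UTC + 3h30m = 23:30 Velur Republic standard time.
The standard-time date in Velur Republic, March 11, 2029, is outside the daylight-saving period (11 September 2028 – 26 February 2029), so Velur Republic is on standard time, UTC+03:30.
20:00 UTC + 3h30m = 23:30 Velur Republic.

23:30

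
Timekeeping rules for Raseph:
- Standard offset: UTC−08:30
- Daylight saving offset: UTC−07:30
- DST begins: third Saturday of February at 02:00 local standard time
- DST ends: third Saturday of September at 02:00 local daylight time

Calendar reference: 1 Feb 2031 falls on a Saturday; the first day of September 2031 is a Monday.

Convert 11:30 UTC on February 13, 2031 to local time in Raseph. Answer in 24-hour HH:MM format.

1 February 2031 is a Saturday, so the first Saturday is February 1 and the third is February 15.
1 September 2031 is a Monday, so the first Saturday is September 6 and the third is September 20.
At the standard offset (UTC−08:30), 11:30 UTC − 8h30m = 03:00 Raseph standard time.
The standard-time date in Raseph, February 13, 2031, does not fall between 15 February and 20 September, so daylight saving is not in effect and Raseph is at UTC−08:30.
11:30 UTC − 8h30m = 03:00 local.

03:00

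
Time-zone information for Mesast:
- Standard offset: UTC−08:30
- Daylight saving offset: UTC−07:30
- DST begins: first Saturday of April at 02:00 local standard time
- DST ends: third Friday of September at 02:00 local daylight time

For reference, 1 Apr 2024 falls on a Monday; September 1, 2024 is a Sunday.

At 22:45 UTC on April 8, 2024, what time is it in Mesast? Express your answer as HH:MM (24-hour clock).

15:15

1 April 2024 is a Monday, so the first Saturday is April 6.
1 September 2024 is a Sunday, so the first Friday is September 6 and the third is September 20.
At the standard offset (UTC−08:30), 22:45 UTC − 8h30m = 14:15 Mesast standard time.
The standard-time date in Mesast, April 8, 2024, falls between 6 April and 20 September, so daylight saving is in effect and Mesast is at UTC−07:30.
22:45 UTC − 7h30m = 15:15 local.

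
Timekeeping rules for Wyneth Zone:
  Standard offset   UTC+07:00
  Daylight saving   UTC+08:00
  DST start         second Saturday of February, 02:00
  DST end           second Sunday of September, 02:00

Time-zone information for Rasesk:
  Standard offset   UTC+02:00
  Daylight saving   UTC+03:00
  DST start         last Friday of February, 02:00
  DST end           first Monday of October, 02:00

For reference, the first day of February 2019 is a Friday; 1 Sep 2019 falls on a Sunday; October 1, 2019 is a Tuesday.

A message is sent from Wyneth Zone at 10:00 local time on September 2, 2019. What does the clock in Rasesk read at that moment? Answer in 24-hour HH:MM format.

1 February 2019 is a Friday, so the first Saturday is February 2 and the second is February 9.
1 September 2019 is a Sunday, so the first Sunday is September 1 and the second is September 8.
Daylight saving runs 9 February – 8 September; September 2, 2019 is inside that window, so Wyneth Zone is at UTC+08:00.
10:00 Wyneth Zone − 8h = 02:00 UTC.
1 February 2019 is a Friday, so Fridays fall on 1, 8, 15, 22; the last is February 22.
1 October 2019 is a Tuesday, so the first Monday is October 7.
At the standard offset (UTC+02:00), 02:00 UTC + 2h = 04:00 Rasesk standard time.
The standard-time date in Rasesk, September 2, 2019, falls between 22 February and 7 October, so daylight saving is in effect and Rasesk is at UTC+03:00.
02:00 UTC + 3h = 05:00 Rasesk.

05:00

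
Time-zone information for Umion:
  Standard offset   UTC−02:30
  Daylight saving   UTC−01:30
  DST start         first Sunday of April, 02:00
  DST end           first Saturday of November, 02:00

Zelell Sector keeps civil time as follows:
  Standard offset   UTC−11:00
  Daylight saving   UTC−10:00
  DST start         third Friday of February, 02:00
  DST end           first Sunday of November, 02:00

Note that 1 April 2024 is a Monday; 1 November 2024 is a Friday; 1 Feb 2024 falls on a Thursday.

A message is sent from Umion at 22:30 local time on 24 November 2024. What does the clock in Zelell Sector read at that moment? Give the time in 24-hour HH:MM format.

1 April 2024 is a Monday, so the first Sunday is April 7.
1 November 2024 is a Friday, so the first Saturday is November 2.
Daylight saving runs 7 April – 2 November; 24 November 2024 is outside that window, so Umion is on standard time at UTC−02:30.
22:30 Umion + 2h30m = 01:00 UTC (rolling into the next day, 25 November 2024).
1 February 2024 is a Thursday, so the first Friday is February 2 and the third is February 16.
1 November 2024 is a Friday, so the first Sunday is November 3.
At the standard offset (UTC−11:00), 01:00 UTC − 11h = 14:00 Zelell Sector standard time (rolling into the previous day, 24 November 2024).
The standard-time date in Zelell Sector, 24 November 2024, does not fall between 16 February and 3 November, so daylight saving is not in effect and Zelell Sector is at UTC−11:00.
01:00 UTC − 11h = 14:00 Zelell Sector (rolling into the previous day, 24 November 2024).

14:00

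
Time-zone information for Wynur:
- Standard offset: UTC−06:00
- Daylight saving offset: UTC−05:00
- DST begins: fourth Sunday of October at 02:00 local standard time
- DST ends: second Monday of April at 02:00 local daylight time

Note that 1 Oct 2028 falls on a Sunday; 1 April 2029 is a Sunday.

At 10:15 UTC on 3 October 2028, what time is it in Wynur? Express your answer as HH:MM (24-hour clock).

04:15

1 October 2028 is a Sunday, so the first Sunday is October 1 and the fourth is October 22.
1 April 2029 is a Sunday, so the first Monday is April 2 and the second is April 9.
At the standard offset (UTC−06:00), 10:15 UTC − 6h = 04:15 Wynur standard time.
The standard-time date in Wynur, 3 October 2028, does not fall between 22 October 2028 and 9 April 2029, so daylight saving is not in effect and Wynur is at UTC−06:00.
10:15 UTC − 6h = 04:15 local.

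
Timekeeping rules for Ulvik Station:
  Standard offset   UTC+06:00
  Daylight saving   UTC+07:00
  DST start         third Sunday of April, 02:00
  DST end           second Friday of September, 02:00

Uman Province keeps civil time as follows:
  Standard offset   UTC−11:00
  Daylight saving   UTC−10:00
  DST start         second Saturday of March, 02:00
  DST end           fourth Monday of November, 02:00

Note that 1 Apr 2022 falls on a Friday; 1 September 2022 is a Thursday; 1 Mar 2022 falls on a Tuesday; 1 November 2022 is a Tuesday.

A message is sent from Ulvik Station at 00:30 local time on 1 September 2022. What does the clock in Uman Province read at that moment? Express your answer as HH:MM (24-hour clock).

1 April 2022 is a Friday, so the first Sunday is April 3 and the third is April 17.
1 September 2022 is a Thursday, so the first Friday is September 2 and the second is September 9.
Daylight saving runs 17 April – 9 September; 1 September 2022 is inside that window, so Ulvik Station is at UTC+07:00.
00:30 Ulvik Station − 7h = 17:30 UTC (rolling into the previous day, 31 August 2022).
1 March 2022 is a Tuesday, so the first Saturday is March 5 and the second is March 12.
1 November 2022 is a Tuesday, so the first Monday is November 7 and the fourth is November 28.
At the standard offset (UTC−11:00), 17:30 UTC − 11h = 06:30 Uman Province standard time.
The standard-time date in Uman Province, 31 August 2022, falls between 12 March and 28 November, so daylight saving is in effect and Uman Province is at UTC−10:00.
17:30 UTC − 10h = 07:30 Uman Province.

07:30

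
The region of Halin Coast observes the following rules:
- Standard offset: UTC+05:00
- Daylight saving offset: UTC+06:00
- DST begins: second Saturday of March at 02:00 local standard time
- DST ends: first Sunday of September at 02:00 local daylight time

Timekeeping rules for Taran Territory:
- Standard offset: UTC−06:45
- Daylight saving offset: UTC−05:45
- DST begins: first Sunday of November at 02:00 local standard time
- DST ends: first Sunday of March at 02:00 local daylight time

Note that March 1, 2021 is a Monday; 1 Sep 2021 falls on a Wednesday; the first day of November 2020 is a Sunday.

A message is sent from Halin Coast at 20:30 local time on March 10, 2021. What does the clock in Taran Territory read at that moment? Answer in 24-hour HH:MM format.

08:45

1 March 2021 is a Monday, so the first Saturday is March 6 and the second is March 13.
1 September 2021 is a Wednesday, so the first Sunday is September 5.
March 10, 2021 does not fall between 13 March and 5 September, so daylight saving is not in effect and Halin Coast is at UTC+05:00.
20:30 Halin Coast − 5h = 15:30 UTC.
1 November 2020 is a Sunday, so the first Sunday is November 1.
1 March 2021 is a Monday, so the first Sunday is March 7.
At the standard offset (UTC−06:45), 15:30 UTC − 6h45m = 08:45 Taran Territory standard time.
Daylight saving runs 1 November 2020 – 7 March 2021; the standard-time date in Taran Territory, March 10, 2021, is outside that window, so Taran Territory is on standard time at UTC−06:45.
15:30 UTC − 6h45m = 08:45 Taran Territory.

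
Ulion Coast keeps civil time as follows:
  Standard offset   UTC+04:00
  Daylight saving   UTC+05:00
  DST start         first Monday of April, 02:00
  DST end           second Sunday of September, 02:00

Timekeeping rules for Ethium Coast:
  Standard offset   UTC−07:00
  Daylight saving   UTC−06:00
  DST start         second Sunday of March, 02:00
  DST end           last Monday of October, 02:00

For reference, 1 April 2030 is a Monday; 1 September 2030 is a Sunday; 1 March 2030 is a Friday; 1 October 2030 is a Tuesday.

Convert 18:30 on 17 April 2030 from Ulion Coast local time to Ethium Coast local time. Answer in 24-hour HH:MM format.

07:30

1 April 2030 is a Monday, so the first Monday is April 1.
1 September 2030 is a Sunday, so the first Sunday is September 1 and the second is September 8.
Daylight saving runs 1 April – 8 September; 17 April 2030 is inside that window, so Ulion Coast is at UTC+05:00.
18:30 Ulion Coast − 5h = 13:30 UTC.
1 March 2030 is a Friday, so the first Sunday is March 3 and the second is March 10.
1 October 2030 is a Tuesday, so Mondays fall on 7, 14, 21, 28; the last is October 28.
At the standard offset (UTC−07:00), 13:30 UTC − 7h = 06:30 Ethium Coast standard time.
The standard-time date in Ethium Coast, 17 April 2030, lies within the daylight-saving period (10 March – 28 October), so Ethium Coast is on daylight time, UTC−06:00.
13:30 UTC − 6h = 07:30 Ethium Coast.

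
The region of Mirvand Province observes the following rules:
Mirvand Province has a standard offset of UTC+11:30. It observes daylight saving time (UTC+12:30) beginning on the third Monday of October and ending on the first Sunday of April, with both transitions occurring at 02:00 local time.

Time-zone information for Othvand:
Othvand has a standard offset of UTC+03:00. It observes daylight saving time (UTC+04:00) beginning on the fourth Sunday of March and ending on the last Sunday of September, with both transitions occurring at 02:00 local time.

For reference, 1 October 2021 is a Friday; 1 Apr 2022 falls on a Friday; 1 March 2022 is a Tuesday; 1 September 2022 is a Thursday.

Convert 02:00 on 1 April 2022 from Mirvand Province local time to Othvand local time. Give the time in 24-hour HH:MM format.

17:30

1 October 2021 is a Friday, so the first Monday is October 4 and the third is October 18.
1 April 2022 is a Friday, so the first Sunday is April 3.
Daylight saving runs 18 October 2021 – 3 April 2022; 1 April 2022 is inside that window, so Mirvand Province is at UTC+12:30.
02:00 Mirvand Province − 12h30m = 13:30 UTC (rolling into the previous day, 31 March 2022).
1 March 2022 is a Tuesday, so the first Sunday is March 6 and the fourth is March 27.
1 September 2022 is a Thursday, so Sundays fall on 4, 11, 18, 25; the last is September 25.
At the standard offset (UTC+03:00), 13:30 UTC + 3h = 16:30 Othvand standard time.
Daylight saving runs 27 March – 25 September; the standard-time date in Othvand, 31 March 2022, is inside that window, so Othvand is at UTC+04:00.
13:30 UTC + 4h = 17:30 Othvand.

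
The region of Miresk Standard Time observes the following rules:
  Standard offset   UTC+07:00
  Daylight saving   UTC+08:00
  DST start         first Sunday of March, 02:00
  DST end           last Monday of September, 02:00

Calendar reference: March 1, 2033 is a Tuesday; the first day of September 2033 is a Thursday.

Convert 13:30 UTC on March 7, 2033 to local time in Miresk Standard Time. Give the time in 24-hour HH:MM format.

21:30

1 March 2033 is a Tuesday, so the first Sunday is March 6.
1 September 2033 is a Thursday, so Mondays fall on 5, 12, 19, 26; the last is September 26.
At the standard offset (UTC+07:00), 13:30 UTC + 7h = 20:30 Miresk Standard Time standard time.
The standard-time date in Miresk Standard Time, March 7, 2033, lies within the daylight-saving period (6 March – 26 September), so Miresk Standard Time is on daylight time, UTC+08:00.
13:30 UTC + 8h = 21:30 local.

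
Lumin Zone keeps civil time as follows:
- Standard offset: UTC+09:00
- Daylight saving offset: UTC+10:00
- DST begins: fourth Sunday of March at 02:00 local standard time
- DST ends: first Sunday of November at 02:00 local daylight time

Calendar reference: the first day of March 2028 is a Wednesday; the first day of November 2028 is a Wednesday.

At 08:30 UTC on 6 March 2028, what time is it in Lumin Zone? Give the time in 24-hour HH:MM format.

17:30

1 March 2028 is a Wednesday, so the first Sunday is March 5 and the fourth is March 26.
1 November 2028 is a Wednesday, so the first Sunday is November 5.
At the standard offset (UTC+09:00), 08:30 UTC + 9h = 17:30 Lumin Zone standard time.
The standard-time date in Lumin Zone, 6 March 2028, is outside the daylight-saving period (26 March – 5 November), so Lumin Zone is on standard time, UTC+09:00.
08:30 UTC + 9h = 17:30 local.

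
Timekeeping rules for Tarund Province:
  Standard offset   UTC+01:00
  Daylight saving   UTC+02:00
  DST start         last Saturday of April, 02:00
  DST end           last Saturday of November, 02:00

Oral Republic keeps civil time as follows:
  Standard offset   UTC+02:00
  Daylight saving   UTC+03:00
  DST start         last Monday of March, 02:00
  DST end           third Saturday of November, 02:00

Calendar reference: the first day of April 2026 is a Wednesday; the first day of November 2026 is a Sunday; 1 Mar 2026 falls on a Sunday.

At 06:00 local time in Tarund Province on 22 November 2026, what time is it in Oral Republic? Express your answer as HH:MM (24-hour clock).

06:00

1 April 2026 is a Wednesday, so Saturdays fall on 4, 11, 18, 25; the last is April 25.
1 November 2026 is a Sunday, so Saturdays fall on 7, 14, 21, 28; the last is November 28.
22 November 2026 falls between 25 April and 28 November, so daylight saving is in effect and Tarund Province is at UTC+02:00.
06:00 Tarund Province − 2h = 04:00 UTC.
1 March 2026 is a Sunday, so Mondays fall on 2, 9, 16, 23, 30; the last is March 30.
1 November 2026 is a Sunday, so the first Saturday is November 7 and the third is November 21.
At the standard offset (UTC+02:00), 04:00 UTC + 2h = 06:00 Oral Republic standard time.
Daylight saving runs 30 March – 21 November; the standard-time date in Oral Republic, 22 November 2026, is outside that window, so Oral Republic is on standard time at UTC+02:00.
04:00 UTC + 2h = 06:00 Oral Republic.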